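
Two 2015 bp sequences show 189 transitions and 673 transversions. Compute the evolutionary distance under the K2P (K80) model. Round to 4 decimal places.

0.6443

P = 189/2015 ≈ 0.093797 and Q = 673/2015 ≈ 0.333995.
Under the Kimura two-parameter model, d = −½ ln(1 − 2P − Q) − ¼ ln(1 − 2Q).
1 − 2P − Q = 0.478411, giving −½ ln(0.478411) = 0.368643.
1 − 2Q = 0.33201, giving −¼ ln(0.33201) = 0.275648.
d = 0.368643 + 0.275648 = 0.644291.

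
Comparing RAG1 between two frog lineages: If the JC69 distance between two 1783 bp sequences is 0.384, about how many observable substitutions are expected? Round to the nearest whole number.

536

Invert JC69: p = (3/4)(1 − e^(−4d/3)) = 0.75 × (1 − e^(-0.512)) = 0.75 × (1 − 0.599296) = 0.300528.
Expected differing sites = pL ≈ 0.300528 × 1783 = 535.841424 ≈ 536.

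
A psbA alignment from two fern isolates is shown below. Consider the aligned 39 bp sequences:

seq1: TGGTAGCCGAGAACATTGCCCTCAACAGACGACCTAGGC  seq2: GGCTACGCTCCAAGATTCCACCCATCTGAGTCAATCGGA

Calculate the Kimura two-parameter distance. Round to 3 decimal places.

Of 39 sites, 1 differences are transitions and 19 are transversions, so P = 1/39 ≈ 0.025641 and Q = 19/39 ≈ 0.487179.
Under the Kimura two-parameter model, d = −½ ln(1 − 2P − Q) − ¼ ln(1 − 2Q).
1 − 2P − Q = 0.461539, giving −½ ln(0.461539) = 0.386594.
1 − 2Q = 0.025642, giving −¼ ln(0.025642) = 0.915881.
d = 0.386594 + 0.915881 = 1.302475.

1.302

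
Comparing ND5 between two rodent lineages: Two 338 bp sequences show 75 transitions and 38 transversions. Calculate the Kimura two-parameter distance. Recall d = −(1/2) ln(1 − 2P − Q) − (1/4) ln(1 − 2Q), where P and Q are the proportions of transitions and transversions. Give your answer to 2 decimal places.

P = 75/338 ≈ 0.221893 and Q = 38/338 ≈ 0.112426.
Under the Kimura two-parameter model, d = −½ ln(1 − 2P − Q) − ¼ ln(1 − 2Q).
1 − 2P − Q = 0.443788, giving −½ ln(0.443788) = 0.406204.
1 − 2Q = 0.775148, giving −¼ ln(0.775148) = 0.063675.
d = 0.406204 + 0.063675 = 0.469879.

0.47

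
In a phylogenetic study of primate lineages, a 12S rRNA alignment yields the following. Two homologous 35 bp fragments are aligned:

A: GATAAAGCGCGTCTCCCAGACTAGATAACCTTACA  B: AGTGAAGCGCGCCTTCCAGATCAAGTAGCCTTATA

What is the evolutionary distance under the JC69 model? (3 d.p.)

0.407

The sequences differ at 11 of 35 sites, so p = 11/35 ≈ 0.314286.
d = −(3/4) ln(1 − 4p/3) = −0.75 ln(1 − 0.419048) = −0.75 ln(0.580952)
  = −0.75 × (-0.543087) = 0.407315 substitutions/site.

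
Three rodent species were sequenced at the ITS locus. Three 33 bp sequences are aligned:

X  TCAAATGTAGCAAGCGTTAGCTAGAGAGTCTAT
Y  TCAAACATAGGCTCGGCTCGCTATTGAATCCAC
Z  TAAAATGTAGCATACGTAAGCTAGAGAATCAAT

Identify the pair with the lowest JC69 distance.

X–Y: 14/33 differ, p = 0.424, d = 0.625.
X–Z: 6/33 differ, p = 0.182, d = 0.208.
Y–Z: 14/33 differ, p = 0.424, d = 0.625.
The smallest distance is between X and Z.

X and Z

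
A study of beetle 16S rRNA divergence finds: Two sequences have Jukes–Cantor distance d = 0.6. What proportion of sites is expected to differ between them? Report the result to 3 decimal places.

0.413

p = (3/4)(1 − e^(−4d/3)) = 0.75 × (1 − e^(-0.8)) = 0.75 × (1 − 0.449329) = 0.413003.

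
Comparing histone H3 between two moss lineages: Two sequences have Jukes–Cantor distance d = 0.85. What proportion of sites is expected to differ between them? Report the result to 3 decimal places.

p = (3/4)(1 − e^(−4d/3)) = 0.75 × (1 − e^(-1.133333)) = 0.75 × (1 − 0.321958) = 0.508532.

0.509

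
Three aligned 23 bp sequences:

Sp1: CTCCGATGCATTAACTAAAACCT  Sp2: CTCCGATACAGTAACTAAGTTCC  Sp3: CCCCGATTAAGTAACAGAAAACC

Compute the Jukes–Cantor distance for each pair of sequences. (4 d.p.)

Sp1–Sp2: 6/23 sites differ → p ≈ 0.26087, d = −0.75 ln(1 − 0.347827) = 0.320584 ≈ 0.3206.
Sp1–Sp3: 8/23 sites differ → p ≈ 0.347826, d = −0.75 ln(1 − 0.463768) = 0.467391 ≈ 0.4674.
Sp2–Sp3: 8/23 sites differ → p ≈ 0.347826, d = −0.75 ln(1 − 0.463768) = 0.467391 ≈ 0.4674.

d(Sp1,Sp2) = 0.3206, d(Sp1,Sp3) = 0.4674, d(Sp2,Sp3) = 0.4674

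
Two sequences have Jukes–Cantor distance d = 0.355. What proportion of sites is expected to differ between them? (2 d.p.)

0.28

p = (3/4)(1 − e^(−4d/3)) = 0.75 × (1 − e^(-0.473333)) = 0.75 × (1 − 0.622923) = 0.282808.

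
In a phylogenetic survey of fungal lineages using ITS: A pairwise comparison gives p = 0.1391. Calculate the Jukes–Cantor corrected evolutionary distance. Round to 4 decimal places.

0.1539

d = −(3/4) ln(1 − 4p/3) = −0.75 ln(1 − 0.185467) = −0.75 ln(0.814533)
  = −0.75 × (-0.205140) = 0.153855 substitutions/site.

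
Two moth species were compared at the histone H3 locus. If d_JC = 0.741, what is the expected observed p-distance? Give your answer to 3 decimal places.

0.471

p = (3/4)(1 − e^(−4d/3)) = 0.75 × (1 − e^(-0.988)) = 0.75 × (1 − 0.372321) = 0.470759.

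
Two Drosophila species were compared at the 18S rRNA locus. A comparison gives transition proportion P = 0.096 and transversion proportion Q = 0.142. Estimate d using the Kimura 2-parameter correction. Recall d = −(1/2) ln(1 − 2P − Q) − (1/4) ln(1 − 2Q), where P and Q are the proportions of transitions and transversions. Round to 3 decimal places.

0.287

Under the Kimura two-parameter model, d = −½ ln(1 − 2P − Q) − ¼ ln(1 − 2Q).
1 − 2P − Q = 0.666, giving −½ ln(0.666) = 0.203233.
1 − 2Q = 0.716, giving −¼ ln(0.716) = 0.083519.
d = 0.203233 + 0.083519 = 0.286752.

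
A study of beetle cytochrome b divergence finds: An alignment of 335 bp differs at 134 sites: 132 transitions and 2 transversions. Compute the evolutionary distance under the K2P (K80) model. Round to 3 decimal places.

0.793

P = 132/335 ≈ 0.39403 and Q = 2/335 ≈ 0.00597.
Under the Kimura two-parameter model, d = −½ ln(1 − 2P − Q) − ¼ ln(1 − 2Q).
1 − 2P − Q = 0.20597, giving −½ ln(0.20597) = 0.790012.
1 − 2Q = 0.98806, giving −¼ ln(0.98806) = 0.003003.
d = 0.790012 + 0.003003 = 0.793015.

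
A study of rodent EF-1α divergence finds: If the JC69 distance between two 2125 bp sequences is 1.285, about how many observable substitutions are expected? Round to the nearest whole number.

Invert JC69: p = (3/4)(1 − e^(−4d/3)) = 0.75 × (1 − e^(-1.713333)) = 0.75 × (1 − 0.180264) = 0.614802.
Expected differing sites = pL ≈ 0.614802 × 2125 = 1306.45425 ≈ 1306.

1306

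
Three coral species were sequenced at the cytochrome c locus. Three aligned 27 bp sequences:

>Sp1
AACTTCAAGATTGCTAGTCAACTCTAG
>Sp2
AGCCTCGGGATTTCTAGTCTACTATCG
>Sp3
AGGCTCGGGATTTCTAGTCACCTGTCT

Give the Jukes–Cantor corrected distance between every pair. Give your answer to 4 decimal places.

d(Sp1,Sp2) = 0.3770, d(Sp1,Sp3) = 0.5107, d(Sp2,Sp3) = 0.2127

Sp1–Sp2: 8/27 sites differ → p ≈ 0.296296, d = −0.75 ln(1 − 0.395061) = 0.376971 ≈ 0.3770.
Sp1–Sp3: 10/27 sites differ → p ≈ 0.37037, d = −0.75 ln(1 − 0.493827) = 0.510658 ≈ 0.5107.
Sp2–Sp3: 5/27 sites differ → p ≈ 0.185185, d = −0.75 ln(1 − 0.246913) = 0.212681 ≈ 0.2127.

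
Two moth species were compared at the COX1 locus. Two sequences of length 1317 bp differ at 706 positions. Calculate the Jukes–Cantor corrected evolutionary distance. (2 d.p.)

0.94

p = 706/1317 ≈ 0.536067.
d = −(3/4) ln(1 − 4p/3) = −0.75 ln(1 − 0.714756) = −0.75 ln(0.285244)
  = −0.75 × (-1.254410) = 0.940808 substitutions/site.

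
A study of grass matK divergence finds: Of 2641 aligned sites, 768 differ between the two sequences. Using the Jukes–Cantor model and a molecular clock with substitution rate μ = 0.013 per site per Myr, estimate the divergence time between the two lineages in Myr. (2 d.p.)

14.15

p = 768/2641 ≈ 0.290799.
d = −(3/4) ln(1 − 4p/3) = −0.75 ln(1 − 0.387732) = −0.75 ln(0.612268)
  = −0.75 × (-0.490585) = 0.367939 substitutions/site.
Under a molecular clock d = 2μt, so t = d/(2μ) = 0.367939 / (2 × 0.013) = 14.15 Myr.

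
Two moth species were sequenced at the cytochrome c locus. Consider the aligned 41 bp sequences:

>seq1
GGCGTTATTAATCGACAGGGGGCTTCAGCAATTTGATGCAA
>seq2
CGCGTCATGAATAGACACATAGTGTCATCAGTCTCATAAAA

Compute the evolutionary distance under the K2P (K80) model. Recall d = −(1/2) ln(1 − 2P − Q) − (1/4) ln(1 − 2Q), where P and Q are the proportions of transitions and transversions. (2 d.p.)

Of 41 sites, 7 differences are transitions and 9 are transversions, so P = 7/41 ≈ 0.170732 and Q = 9/41 ≈ 0.219512.
Under the Kimura two-parameter model, d = −½ ln(1 − 2P − Q) − ¼ ln(1 − 2Q).
1 − 2P − Q = 0.439024, giving −½ ln(0.439024) = 0.411601.
1 − 2Q = 0.560976, giving −¼ ln(0.560976) = 0.144519.
d = 0.411601 + 0.144519 = 0.556120.

0.56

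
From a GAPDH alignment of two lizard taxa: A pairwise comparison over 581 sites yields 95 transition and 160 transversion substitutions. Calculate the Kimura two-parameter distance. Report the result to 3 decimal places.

0.661

P = 95/581 ≈ 0.163511 and Q = 160/581 ≈ 0.275387.
Under the Kimura two-parameter model, d = −½ ln(1 − 2P − Q) − ¼ ln(1 − 2Q).
1 − 2P − Q = 0.397591, giving −½ ln(0.397591) = 0.461166.
1 − 2Q = 0.449226, giving −¼ ln(0.449226) = 0.200057.
d = 0.461166 + 0.200057 = 0.661223.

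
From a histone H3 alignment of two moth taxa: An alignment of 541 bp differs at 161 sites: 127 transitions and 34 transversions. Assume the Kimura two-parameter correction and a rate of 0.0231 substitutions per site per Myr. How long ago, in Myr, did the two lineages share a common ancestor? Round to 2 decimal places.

P = 127/541 ≈ 0.23475 and Q = 34/541 ≈ 0.062847.
Under the Kimura two-parameter model, d = −½ ln(1 − 2P − Q) − ¼ ln(1 − 2Q).
1 − 2P − Q = 0.467653, giving −½ ln(0.467653) = 0.380014.
1 − 2Q = 0.874306, giving −¼ ln(0.874306) = 0.033581.
d = 0.380014 + 0.033581 = 0.413595.
Under a molecular clock d = 2μt, so t = d/(2μ) = 0.413595 / (2 × 0.0231) = 8.95 Myr.

8.95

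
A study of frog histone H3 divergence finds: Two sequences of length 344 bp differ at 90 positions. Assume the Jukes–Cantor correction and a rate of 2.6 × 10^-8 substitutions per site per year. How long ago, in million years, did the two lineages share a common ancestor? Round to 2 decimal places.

6.19

p = 90/344 ≈ 0.261628.
d = −(3/4) ln(1 − 4p/3) = −0.75 ln(1 − 0.348837) = −0.75 ln(0.651163)
  = −0.75 × (-0.428995) = 0.321746 substitutions/site.
Under a molecular clock d = 2μt, so t = d/(2μ) = 0.321746 / (2 × 2.6 × 10^-8) = 6.19 million years.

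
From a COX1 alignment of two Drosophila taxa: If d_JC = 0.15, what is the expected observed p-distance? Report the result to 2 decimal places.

p = (3/4)(1 − e^(−4d/3)) = 0.75 × (1 − e^(-0.2)) = 0.75 × (1 − 0.818731) = 0.135952.

0.14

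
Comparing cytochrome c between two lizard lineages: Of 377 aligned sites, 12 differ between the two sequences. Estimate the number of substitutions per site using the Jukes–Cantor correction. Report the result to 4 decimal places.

0.0325

p = 12/377 ≈ 0.03183.
d = −(3/4) ln(1 − 4p/3) = −0.75 ln(1 − 0.04244) = −0.75 ln(0.95756)
  = −0.75 × (-0.043367) = 0.032525 substitutions/site.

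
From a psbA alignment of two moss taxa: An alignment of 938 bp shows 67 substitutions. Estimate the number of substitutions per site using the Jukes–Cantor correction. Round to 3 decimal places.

0.075

p = 67/938 ≈ 0.071429.
d = −(3/4) ln(1 − 4p/3) = −0.75 ln(1 − 0.095239) = −0.75 ln(0.904761)
  = −0.75 × (-0.100084) = 0.075063 substitutions/site.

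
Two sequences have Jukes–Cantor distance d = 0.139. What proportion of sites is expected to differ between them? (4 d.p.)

p = (3/4)(1 − e^(−4d/3)) = 0.75 × (1 − e^(-0.185333)) = 0.75 × (1 − 0.830828) = 0.126879.

0.1269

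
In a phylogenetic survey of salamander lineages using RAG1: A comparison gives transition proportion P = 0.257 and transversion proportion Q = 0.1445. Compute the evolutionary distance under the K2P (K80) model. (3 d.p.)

Under the Kimura two-parameter model, d = −½ ln(1 − 2P − Q) − ¼ ln(1 − 2Q).
1 − 2P − Q = 0.3415, giving −½ ln(0.3415) = 0.537204.
1 − 2Q = 0.711, giving −¼ ln(0.711) = 0.085271.
d = 0.537204 + 0.085271 = 0.622475.

0.622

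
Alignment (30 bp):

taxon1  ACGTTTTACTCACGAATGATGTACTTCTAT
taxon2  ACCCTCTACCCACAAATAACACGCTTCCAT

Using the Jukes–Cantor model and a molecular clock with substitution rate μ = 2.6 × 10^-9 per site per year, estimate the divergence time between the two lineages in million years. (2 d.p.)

96.80

The sequences differ at 11 of 30 sites, so p = 11/30 ≈ 0.366667.
d = −(3/4) ln(1 − 4p/3) = −0.75 ln(1 − 0.488889) = −0.75 ln(0.511111)
  = −0.75 × (-0.671168) = 0.503376 substitutions/site.
Under a molecular clock d = 2μt, so t = d/(2μ) = 0.503376 / (2 × 2.6 × 10^-9) = 96.80 million years.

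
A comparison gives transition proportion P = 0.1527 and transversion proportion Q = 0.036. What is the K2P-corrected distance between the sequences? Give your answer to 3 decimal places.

0.228

Under the Kimura two-parameter model, d = −½ ln(1 − 2P − Q) − ¼ ln(1 − 2Q).
1 − 2P − Q = 0.6586, giving −½ ln(0.6586) = 0.208819.
1 − 2Q = 0.928, giving −¼ ln(0.928) = 0.018681.
d = 0.208819 + 0.018681 = 0.227500.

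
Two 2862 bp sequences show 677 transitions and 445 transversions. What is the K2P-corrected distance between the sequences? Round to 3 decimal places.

P = 677/2862 ≈ 0.236548 and Q = 445/2862 ≈ 0.155486.
Under the Kimura two-parameter model, d = −½ ln(1 − 2P − Q) − ¼ ln(1 − 2Q).
1 − 2P − Q = 0.371418, giving −½ ln(0.371418) = 0.495214.
1 − 2Q = 0.689028, giving −¼ ln(0.689028) = 0.093118.
d = 0.495214 + 0.093118 = 0.588332.

0.588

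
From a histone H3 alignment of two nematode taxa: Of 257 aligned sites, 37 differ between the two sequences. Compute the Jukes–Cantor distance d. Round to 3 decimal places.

p = 37/257 ≈ 0.143969.
d = −(3/4) ln(1 − 4p/3) = −0.75 ln(1 − 0.191959) = −0.75 ln(0.808041)
  = −0.75 × (-0.213142) = 0.159857 substitutions/site.

0.160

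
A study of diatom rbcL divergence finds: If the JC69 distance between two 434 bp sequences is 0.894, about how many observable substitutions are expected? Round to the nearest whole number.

227

Invert JC69: p = (3/4)(1 − e^(−4d/3)) = 0.75 × (1 − e^(-1.192)) = 0.75 × (1 − 0.303613) = 0.522290.
Expected differing sites = pL ≈ 0.522290 × 434 = 226.67386 ≈ 227.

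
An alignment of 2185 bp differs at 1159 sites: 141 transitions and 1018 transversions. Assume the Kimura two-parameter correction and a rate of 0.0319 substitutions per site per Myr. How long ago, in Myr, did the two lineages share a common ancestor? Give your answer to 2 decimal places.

P = 141/2185 ≈ 0.064531 and Q = 1018/2185 ≈ 0.465904.
Under the Kimura two-parameter model, d = −½ ln(1 − 2P − Q) − ¼ ln(1 − 2Q).
1 − 2P − Q = 0.405034, giving −½ ln(0.405034) = 0.451892.
1 − 2Q = 0.068192, giving −¼ ln(0.068192) = 0.671357.
d = 0.451892 + 0.671357 = 1.123249.
Under a molecular clock d = 2μt, so t = d/(2μ) = 1.123249 / (2 × 0.0319) = 17.61 Myr.

17.61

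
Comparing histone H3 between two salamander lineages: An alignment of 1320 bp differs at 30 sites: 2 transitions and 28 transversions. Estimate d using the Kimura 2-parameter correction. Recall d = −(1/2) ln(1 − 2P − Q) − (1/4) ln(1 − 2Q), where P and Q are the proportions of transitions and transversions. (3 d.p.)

P = 2/1320 ≈ 0.001515 and Q = 28/1320 ≈ 0.021212.
Under the Kimura two-parameter model, d = −½ ln(1 − 2P − Q) − ¼ ln(1 − 2Q).
1 − 2P − Q = 0.975758, giving −½ ln(0.975758) = 0.012270.
1 − 2Q = 0.957576, giving −¼ ln(0.957576) = 0.010838.
d = 0.012270 + 0.010838 = 0.023108.

0.023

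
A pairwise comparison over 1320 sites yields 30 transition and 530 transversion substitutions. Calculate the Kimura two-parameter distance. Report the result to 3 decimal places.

P = 30/1320 ≈ 0.022727 and Q = 530/1320 ≈ 0.401515.
Under the Kimura two-parameter model, d = −½ ln(1 − 2P − Q) − ¼ ln(1 − 2Q).
1 − 2P − Q = 0.553031, giving −½ ln(0.553031) = 0.296171.
1 − 2Q = 0.19697, giving −¼ ln(0.19697) = 0.406176.
d = 0.296171 + 0.406176 = 0.702347.

0.702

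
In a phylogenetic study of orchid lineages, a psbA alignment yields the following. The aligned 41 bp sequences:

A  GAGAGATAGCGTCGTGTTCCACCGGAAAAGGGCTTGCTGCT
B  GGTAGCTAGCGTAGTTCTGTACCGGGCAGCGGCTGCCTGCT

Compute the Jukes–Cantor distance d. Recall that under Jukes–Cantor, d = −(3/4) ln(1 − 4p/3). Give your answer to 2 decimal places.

0.46

The sequences differ at 14 of 41 sites, so p = 14/41 ≈ 0.341463.
d = −(3/4) ln(1 − 4p/3) = −0.75 ln(1 − 0.455284) = −0.75 ln(0.544716)
  = −0.75 × (-0.607491) = 0.455618 substitutions/site.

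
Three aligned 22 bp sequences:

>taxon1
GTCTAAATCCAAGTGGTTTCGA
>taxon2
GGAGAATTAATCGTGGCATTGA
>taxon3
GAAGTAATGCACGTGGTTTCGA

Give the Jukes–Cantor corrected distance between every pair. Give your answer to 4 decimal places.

taxon1–taxon2: 11/22 sites differ → p = 0.5, d = −0.75 ln(1 − 0.666667) = 0.823960 ≈ 0.8240.
taxon1–taxon3: 6/22 sites differ → p ≈ 0.272727, d = −0.75 ln(1 − 0.363636) = 0.338988 ≈ 0.3390.
taxon2–taxon3: 9/22 sites differ → p ≈ 0.409091, d = −0.75 ln(1 − 0.545455) = 0.591344 ≈ 0.5913.

d(taxon1,taxon2) = 0.8240, d(taxon1,taxon3) = 0.3390, d(taxon2,taxon3) = 0.5913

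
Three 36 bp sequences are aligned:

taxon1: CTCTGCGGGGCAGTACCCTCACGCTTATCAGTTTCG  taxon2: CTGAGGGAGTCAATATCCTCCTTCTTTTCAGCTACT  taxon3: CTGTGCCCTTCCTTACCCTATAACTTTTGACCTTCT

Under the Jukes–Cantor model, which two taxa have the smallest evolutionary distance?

taxon1 and taxon2

taxon1–taxon2: 14/36 differ, p = 0.389, d = 0.548.
taxon1–taxon3: 16/36 differ, p = 0.444, d = 0.673.
taxon2–taxon3: 15/36 differ, p = 0.417, d = 0.608.
The smallest distance is between taxon1 and taxon2.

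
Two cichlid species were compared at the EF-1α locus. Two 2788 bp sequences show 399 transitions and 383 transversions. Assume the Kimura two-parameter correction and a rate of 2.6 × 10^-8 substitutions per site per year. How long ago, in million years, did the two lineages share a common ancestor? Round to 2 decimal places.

P = 399/2788 ≈ 0.143113 and Q = 383/2788 ≈ 0.137374.
Under the Kimura two-parameter model, d = −½ ln(1 − 2P − Q) − ¼ ln(1 − 2Q).
1 − 2P − Q = 0.5764, giving −½ ln(0.5764) = 0.275477.
1 − 2Q = 0.725252, giving −¼ ln(0.725252) = 0.080309.
d = 0.275477 + 0.080309 = 0.355786.
Under a molecular clock d = 2μt, so t = d/(2μ) = 0.355786 / (2 × 2.6 × 10^-8) = 6.84 million years.

6.84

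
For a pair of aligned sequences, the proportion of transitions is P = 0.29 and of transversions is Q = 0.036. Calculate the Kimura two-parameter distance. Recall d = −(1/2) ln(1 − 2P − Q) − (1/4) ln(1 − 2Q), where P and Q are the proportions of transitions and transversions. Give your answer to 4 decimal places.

Under the Kimura two-parameter model, d = −½ ln(1 − 2P − Q) − ¼ ln(1 − 2Q).
1 − 2P − Q = 0.384, giving −½ ln(0.384) = 0.478556.
1 − 2Q = 0.928, giving −¼ ln(0.928) = 0.018681.
d = 0.478556 + 0.018681 = 0.497237.

0.4972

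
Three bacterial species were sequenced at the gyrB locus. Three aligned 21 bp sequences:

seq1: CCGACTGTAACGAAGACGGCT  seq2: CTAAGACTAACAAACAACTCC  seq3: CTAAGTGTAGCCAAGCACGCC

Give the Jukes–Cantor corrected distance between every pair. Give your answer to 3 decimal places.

d(seq1,seq2) = 0.899, d(seq1,seq3) = 0.635, d(seq2,seq3) = 0.441

seq1–seq2: 11/21 sites differ → p ≈ 0.52381, d = −0.75 ln(1 − 0.698413) = 0.899023 ≈ 0.899.
seq1–seq3: 9/21 sites differ → p ≈ 0.428571, d = −0.75 ln(1 − 0.571428) = 0.635472 ≈ 0.635.
seq2–seq3: 7/21 sites differ → p ≈ 0.333333, d = −0.75 ln(1 − 0.444444) = 0.440839 ≈ 0.441.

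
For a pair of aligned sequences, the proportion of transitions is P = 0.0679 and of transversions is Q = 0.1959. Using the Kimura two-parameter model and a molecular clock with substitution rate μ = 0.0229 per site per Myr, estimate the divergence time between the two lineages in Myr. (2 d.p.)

7.11

Under the Kimura two-parameter model, d = −½ ln(1 − 2P − Q) − ¼ ln(1 − 2Q).
1 − 2P − Q = 0.6683, giving −½ ln(0.6683) = 0.201509.
1 − 2Q = 0.6082, giving −¼ ln(0.6082) = 0.124313.
d = 0.201509 + 0.124313 = 0.325822.
Under a molecular clock d = 2μt, so t = d/(2μ) = 0.325822 / (2 × 0.0229) = 7.11 Myr.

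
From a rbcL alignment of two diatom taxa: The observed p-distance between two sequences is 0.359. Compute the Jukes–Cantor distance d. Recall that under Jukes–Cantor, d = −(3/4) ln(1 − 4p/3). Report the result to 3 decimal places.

d = −(3/4) ln(1 − 4p/3) = −0.75 ln(1 − 0.478667) = −0.75 ln(0.521333)
  = −0.75 × (-0.651366) = 0.488525 substitutions/site.

0.489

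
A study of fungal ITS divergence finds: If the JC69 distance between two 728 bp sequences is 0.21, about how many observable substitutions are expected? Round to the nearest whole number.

Invert JC69: p = (3/4)(1 − e^(−4d/3)) = 0.75 × (1 − e^(-0.28)) = 0.75 × (1 − 0.755784) = 0.183162.
Expected differing sites = pL ≈ 0.183162 × 728 = 133.341936 ≈ 133.

133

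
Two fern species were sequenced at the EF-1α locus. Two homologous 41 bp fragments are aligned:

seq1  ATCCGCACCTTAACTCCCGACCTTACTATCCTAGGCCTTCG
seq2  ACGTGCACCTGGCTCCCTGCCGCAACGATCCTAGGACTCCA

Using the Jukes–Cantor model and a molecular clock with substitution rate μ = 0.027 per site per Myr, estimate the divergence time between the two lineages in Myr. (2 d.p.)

11.18

The sequences differ at 17 of 41 sites, so p = 17/41 ≈ 0.414634.
d = −(3/4) ln(1 − 4p/3) = −0.75 ln(1 − 0.552845) = −0.75 ln(0.447155)
  = −0.75 × (-0.804850) = 0.603638 substitutions/site.
Under a molecular clock d = 2μt, so t = d/(2μ) = 0.603638 / (2 × 0.027) = 11.18 Myr.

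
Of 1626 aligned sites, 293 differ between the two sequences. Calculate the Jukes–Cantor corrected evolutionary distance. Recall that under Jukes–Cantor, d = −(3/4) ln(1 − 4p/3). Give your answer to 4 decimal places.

0.2061

p = 293/1626 ≈ 0.180197.
d = −(3/4) ln(1 − 4p/3) = −0.75 ln(1 − 0.240263) = −0.75 ln(0.759737)
  = −0.75 × (-0.274783) = 0.206087 substitutions/site.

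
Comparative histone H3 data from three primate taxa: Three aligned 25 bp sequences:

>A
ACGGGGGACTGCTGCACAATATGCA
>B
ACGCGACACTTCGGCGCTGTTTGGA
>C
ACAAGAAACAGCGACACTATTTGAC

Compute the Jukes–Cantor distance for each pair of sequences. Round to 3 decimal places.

d(A,B) = 0.572, d(A,C) = 0.663, d(B,C) = 0.572

A–B: 10/25 sites differ → p = 0.4, d = −0.75 ln(1 − 0.533333) = 0.571605 ≈ 0.572.
A–C: 11/25 sites differ → p = 0.44, d = −0.75 ln(1 − 0.586667) = 0.662626 ≈ 0.663.
B–C: 10/25 sites differ → p = 0.4, d = −0.75 ln(1 − 0.533333) = 0.571605 ≈ 0.572.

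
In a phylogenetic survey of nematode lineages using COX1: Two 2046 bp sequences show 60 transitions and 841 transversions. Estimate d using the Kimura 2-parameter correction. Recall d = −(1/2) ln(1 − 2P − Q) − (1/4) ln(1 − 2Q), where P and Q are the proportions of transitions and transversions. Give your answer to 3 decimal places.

0.749

P = 60/2046 ≈ 0.029326 and Q = 841/2046 ≈ 0.411046.
Under the Kimura two-parameter model, d = −½ ln(1 − 2P − Q) − ¼ ln(1 − 2Q).
1 − 2P − Q = 0.530302, giving −½ ln(0.530302) = 0.317154.
1 − 2Q = 0.177908, giving −¼ ln(0.177908) = 0.431622.
d = 0.317154 + 0.431622 = 0.748776.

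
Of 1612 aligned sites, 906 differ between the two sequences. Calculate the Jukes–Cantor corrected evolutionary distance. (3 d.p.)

p = 906/1612 ≈ 0.562035.
d = −(3/4) ln(1 − 4p/3) = −0.75 ln(1 − 0.74938) = −0.75 ln(0.25062)
  = −0.75 × (-1.383817) = 1.037863 substitutions/site.

1.038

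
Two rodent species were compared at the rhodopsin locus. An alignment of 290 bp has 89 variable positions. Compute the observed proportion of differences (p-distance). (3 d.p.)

p = 89/290 = 0.306896… ≈ 0.307 (to 3 d.p.).

0.307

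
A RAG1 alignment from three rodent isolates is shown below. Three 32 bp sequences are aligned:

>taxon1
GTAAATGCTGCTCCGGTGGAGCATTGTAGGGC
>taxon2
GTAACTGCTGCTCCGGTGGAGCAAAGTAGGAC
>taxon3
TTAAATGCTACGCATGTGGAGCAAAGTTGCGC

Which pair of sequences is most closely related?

taxon1 and taxon2

taxon1–taxon2: 4/32 differ, p = 0.125, d = 0.137.
taxon1–taxon3: 9/32 differ, p = 0.281, d = 0.353.
taxon2–taxon3: 9/32 differ, p = 0.281, d = 0.353.
The smallest distance is between taxon1 and taxon2.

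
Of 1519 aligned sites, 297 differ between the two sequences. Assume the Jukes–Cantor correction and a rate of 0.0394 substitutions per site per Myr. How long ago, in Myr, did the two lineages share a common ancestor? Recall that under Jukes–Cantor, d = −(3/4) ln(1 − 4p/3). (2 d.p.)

2.87

p = 297/1519 ≈ 0.195523.
d = −(3/4) ln(1 − 4p/3) = −0.75 ln(1 − 0.260697) = −0.75 ln(0.739303)
  = −0.75 × (-0.302047) = 0.226535 substitutions/site.
Under a molecular clock d = 2μt, so t = d/(2μ) = 0.226535 / (2 × 0.0394) = 2.87 Myr.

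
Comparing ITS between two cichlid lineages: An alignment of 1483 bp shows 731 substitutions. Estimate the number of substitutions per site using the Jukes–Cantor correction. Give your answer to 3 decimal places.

0.803

p = 731/1483 ≈ 0.49292.
d = −(3/4) ln(1 − 4p/3) = −0.75 ln(1 − 0.657227) = −0.75 ln(0.342773)
  = −0.75 × (-1.070687) = 0.803015 substitutions/site.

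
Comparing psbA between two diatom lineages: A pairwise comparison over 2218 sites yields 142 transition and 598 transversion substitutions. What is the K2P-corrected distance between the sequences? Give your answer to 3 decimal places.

0.447

P = 142/2218 ≈ 0.064022 and Q = 598/2218 ≈ 0.269612.
Under the Kimura two-parameter model, d = −½ ln(1 − 2P − Q) − ¼ ln(1 − 2Q).
1 − 2P − Q = 0.602344, giving −½ ln(0.602344) = 0.253463.
1 − 2Q = 0.460776, giving −¼ ln(0.460776) = 0.193711.
d = 0.253463 + 0.193711 = 0.447174.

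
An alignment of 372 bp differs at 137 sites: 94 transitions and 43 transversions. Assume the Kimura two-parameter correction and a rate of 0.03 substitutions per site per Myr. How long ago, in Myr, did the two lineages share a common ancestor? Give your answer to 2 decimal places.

P = 94/372 ≈ 0.252688 and Q = 43/372 ≈ 0.115591.
Under the Kimura two-parameter model, d = −½ ln(1 − 2P − Q) − ¼ ln(1 − 2Q).
1 − 2P − Q = 0.379033, giving −½ ln(0.379033) = 0.485066.
1 − 2Q = 0.768818, giving −¼ ln(0.768818) = 0.065725.
d = 0.485066 + 0.065725 = 0.550791.
Under a molecular clock d = 2μt, so t = d/(2μ) = 0.550791 / (2 × 0.03) = 9.18 Myr.

9.18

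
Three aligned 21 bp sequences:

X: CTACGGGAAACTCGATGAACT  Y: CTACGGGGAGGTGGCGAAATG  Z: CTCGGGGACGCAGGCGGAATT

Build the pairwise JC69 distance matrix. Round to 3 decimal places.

d(X,Y) = 0.635, d(X,Z) = 0.635, d(Y,Z) = 0.532

X–Y: 9/21 sites differ → p ≈ 0.428571, d = −0.75 ln(1 − 0.571428) = 0.635472 ≈ 0.635.
X–Z: 9/21 sites differ → p ≈ 0.428571, d = −0.75 ln(1 − 0.571428) = 0.635472 ≈ 0.635.
Y–Z: 8/21 sites differ → p ≈ 0.380952, d = −0.75 ln(1 − 0.507936) = 0.531860 ≈ 0.532.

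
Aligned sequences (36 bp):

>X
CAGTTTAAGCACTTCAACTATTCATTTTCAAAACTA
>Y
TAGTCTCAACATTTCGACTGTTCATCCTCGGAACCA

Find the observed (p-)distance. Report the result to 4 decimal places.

The sequences differ at 12 of 36 positions.
p = 12/36 = 0.333333… ≈ 0.3333 (to 4 d.p.).

0.3333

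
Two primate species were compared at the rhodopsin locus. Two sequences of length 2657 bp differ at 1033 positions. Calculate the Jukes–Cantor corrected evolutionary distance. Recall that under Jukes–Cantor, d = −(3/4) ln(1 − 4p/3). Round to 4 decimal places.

p = 1033/2657 ≈ 0.388784.
d = −(3/4) ln(1 − 4p/3) = −0.75 ln(1 − 0.518379) = −0.75 ln(0.481621)
  = −0.75 × (-0.730598) = 0.547949 substitutions/site.

0.5479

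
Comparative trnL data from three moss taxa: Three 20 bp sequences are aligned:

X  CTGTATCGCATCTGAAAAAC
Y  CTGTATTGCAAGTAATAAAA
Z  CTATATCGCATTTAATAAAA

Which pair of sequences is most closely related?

Y and Z

X–Y: 6/20 differ, p = 0.300, d = 0.383.
X–Z: 5/20 differ, p = 0.250, d = 0.304.
Y–Z: 4/20 differ, p = 0.200, d = 0.233.
The smallest distance is between Y and Z.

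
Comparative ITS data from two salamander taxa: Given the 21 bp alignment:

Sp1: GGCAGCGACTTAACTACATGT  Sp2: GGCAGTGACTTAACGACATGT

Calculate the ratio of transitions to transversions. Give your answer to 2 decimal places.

1.00

Transitions are A↔G and C↔T; transversions are all other mismatches.
Transitions: 1. Transversions: 1.
R = 1/1 = 1.00.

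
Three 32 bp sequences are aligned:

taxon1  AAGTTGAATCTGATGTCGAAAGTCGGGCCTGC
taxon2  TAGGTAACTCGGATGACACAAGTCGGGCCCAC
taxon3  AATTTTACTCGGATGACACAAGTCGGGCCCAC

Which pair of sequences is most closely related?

taxon1–taxon2: 10/32 differ, p = 0.313, d = 0.404.
taxon1–taxon3: 9/32 differ, p = 0.281, d = 0.353.
taxon2–taxon3: 4/32 differ, p = 0.125, d = 0.137.
The smallest distance is between taxon2 and taxon3.

taxon2 and taxon3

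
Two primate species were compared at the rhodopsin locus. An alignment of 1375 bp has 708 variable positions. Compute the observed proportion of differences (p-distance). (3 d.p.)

0.515

p = 708/1375 = 0.514909… ≈ 0.515 (to 3 d.p.).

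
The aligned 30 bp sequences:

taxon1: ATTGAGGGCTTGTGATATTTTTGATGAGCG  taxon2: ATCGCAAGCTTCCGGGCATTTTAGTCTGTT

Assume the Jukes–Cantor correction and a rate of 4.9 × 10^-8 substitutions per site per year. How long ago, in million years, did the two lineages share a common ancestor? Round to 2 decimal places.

9.50

The sequences differ at 16 of 30 sites, so p = 16/30 ≈ 0.533333.
d = −(3/4) ln(1 − 4p/3) = −0.75 ln(1 − 0.711111) = −0.75 ln(0.288889)
  = −0.75 × (-1.241713) = 0.931285 substitutions/site.
Under a molecular clock d = 2μt, so t = d/(2μ) = 0.931285 / (2 × 4.9 × 10^-8) = 9.50 million years.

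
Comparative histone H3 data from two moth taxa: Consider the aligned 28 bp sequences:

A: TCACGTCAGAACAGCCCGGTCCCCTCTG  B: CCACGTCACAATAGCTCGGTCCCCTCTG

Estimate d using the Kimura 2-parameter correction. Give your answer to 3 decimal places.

0.162

Of 28 sites, 3 differences are transitions and 1 are transversions, so P = 3/28 ≈ 0.107143 and Q = 1/28 ≈ 0.035714.
Under the Kimura two-parameter model, d = −½ ln(1 − 2P − Q) − ¼ ln(1 − 2Q).
1 − 2P − Q = 0.75, giving −½ ln(0.75) = 0.143841.
1 − 2Q = 0.928572, giving −¼ ln(0.928572) = 0.018527.
d = 0.143841 + 0.018527 = 0.162368.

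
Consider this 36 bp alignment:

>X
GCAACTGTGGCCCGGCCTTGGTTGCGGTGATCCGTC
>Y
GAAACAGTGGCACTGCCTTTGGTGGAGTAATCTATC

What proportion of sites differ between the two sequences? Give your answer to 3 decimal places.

0.306

The sequences differ at 11 of 36 positions.
p = 11/36 = 0.305555… ≈ 0.306 (to 3 d.p.).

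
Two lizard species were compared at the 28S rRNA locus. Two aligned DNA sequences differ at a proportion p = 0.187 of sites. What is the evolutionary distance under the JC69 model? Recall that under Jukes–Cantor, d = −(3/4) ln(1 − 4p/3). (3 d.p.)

0.215

d = −(3/4) ln(1 − 4p/3) = −0.75 ln(1 − 0.249333) = −0.75 ln(0.750667)
  = −0.75 × (-0.286793) = 0.215095 substitutions/site.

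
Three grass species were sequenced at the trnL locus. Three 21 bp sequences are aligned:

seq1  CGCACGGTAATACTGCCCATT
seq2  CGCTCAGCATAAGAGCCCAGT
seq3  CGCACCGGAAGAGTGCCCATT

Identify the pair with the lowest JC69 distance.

seq1–seq2: 8/21 differ, p = 0.381, d = 0.532.
seq1–seq3: 4/21 differ, p = 0.190, d = 0.220.
seq2–seq3: 7/21 differ, p = 0.333, d = 0.441.
The smallest distance is between seq1 and seq3.

seq1 and seq3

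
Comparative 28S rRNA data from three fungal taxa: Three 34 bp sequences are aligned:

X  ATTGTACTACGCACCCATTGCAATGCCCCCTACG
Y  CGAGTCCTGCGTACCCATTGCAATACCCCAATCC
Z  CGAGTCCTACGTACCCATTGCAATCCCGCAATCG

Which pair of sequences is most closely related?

X–Y: 11/34 differ, p = 0.324, d = 0.423.
X–Z: 10/34 differ, p = 0.294, d = 0.373.
Y–Z: 4/34 differ, p = 0.118, d = 0.128.
The smallest distance is between Y and Z.

Y and Z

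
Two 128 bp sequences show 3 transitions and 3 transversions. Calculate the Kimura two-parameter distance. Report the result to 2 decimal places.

P = 3/128 ≈ 0.023438 and Q = 3/128 ≈ 0.023438.
Under the Kimura two-parameter model, d = −½ ln(1 − 2P − Q) − ¼ ln(1 − 2Q).
1 − 2P − Q = 0.929686, giving −½ ln(0.929686) = 0.036454.
1 − 2Q = 0.953124, giving −¼ ln(0.953124) = 0.012003.
d = 0.036454 + 0.012003 = 0.048457.

0.05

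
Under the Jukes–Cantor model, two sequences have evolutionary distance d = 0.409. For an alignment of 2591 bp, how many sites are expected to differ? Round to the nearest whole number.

Invert JC69: p = (3/4)(1 − e^(−4d/3)) = 0.75 × (1 − e^(-0.545333)) = 0.75 × (1 − 0.579649) = 0.315263.
Expected differing sites = pL ≈ 0.315263 × 2591 = 816.846433 ≈ 817.

817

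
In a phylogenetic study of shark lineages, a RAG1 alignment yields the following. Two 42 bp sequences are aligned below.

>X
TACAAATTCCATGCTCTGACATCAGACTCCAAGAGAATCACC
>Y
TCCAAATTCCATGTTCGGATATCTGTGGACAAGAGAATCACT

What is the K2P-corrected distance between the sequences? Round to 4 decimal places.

Of 42 sites, 3 differences are transitions and 7 are transversions, so P = 3/42 ≈ 0.071429 and Q = 7/42 ≈ 0.166667.
Under the Kimura two-parameter model, d = −½ ln(1 − 2P − Q) − ¼ ln(1 − 2Q).
1 − 2P − Q = 0.690475, giving −½ ln(0.690475) = 0.185188.
1 − 2Q = 0.666666, giving −¼ ln(0.666666) = 0.101367.
d = 0.185188 + 0.101367 = 0.286555.

0.2866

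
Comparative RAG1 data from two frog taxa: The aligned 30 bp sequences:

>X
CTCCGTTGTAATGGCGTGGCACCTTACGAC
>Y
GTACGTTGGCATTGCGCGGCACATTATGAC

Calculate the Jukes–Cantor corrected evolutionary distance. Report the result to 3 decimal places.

0.330

The sequences differ at 8 of 30 sites (1, 3, 9, 10, 13, 17, 23, 27), so p = 8/30 ≈ 0.266667.
d = −(3/4) ln(1 − 4p/3) = −0.75 ln(1 − 0.355556) = −0.75 ln(0.644444)
  = −0.75 × (-0.439367) = 0.329525 substitutions/site.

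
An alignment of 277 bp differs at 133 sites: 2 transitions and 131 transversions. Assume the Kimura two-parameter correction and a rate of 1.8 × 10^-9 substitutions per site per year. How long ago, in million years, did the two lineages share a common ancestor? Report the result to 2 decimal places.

295.30

P = 2/277 ≈ 0.00722 and Q = 131/277 ≈ 0.472924.
Under the Kimura two-parameter model, d = −½ ln(1 − 2P − Q) − ¼ ln(1 − 2Q).
1 − 2P − Q = 0.512636, giving −½ ln(0.512636) = 0.334095.
1 − 2Q = 0.054152, giving −¼ ln(0.054152) = 0.728990.
d = 0.334095 + 0.728990 = 1.063085.
Under a molecular clock d = 2μt, so t = d/(2μ) = 1.063085 / (2 × 1.8 × 10^-9) = 295.30 million years.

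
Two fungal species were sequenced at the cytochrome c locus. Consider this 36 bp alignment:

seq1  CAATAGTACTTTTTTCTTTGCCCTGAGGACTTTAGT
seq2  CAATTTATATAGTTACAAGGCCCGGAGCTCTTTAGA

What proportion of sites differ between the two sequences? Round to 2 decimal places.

0.42

The sequences differ at 15 of 36 positions.
p = 15/36 = 0.416666… ≈ 0.42 (to 2 d.p.).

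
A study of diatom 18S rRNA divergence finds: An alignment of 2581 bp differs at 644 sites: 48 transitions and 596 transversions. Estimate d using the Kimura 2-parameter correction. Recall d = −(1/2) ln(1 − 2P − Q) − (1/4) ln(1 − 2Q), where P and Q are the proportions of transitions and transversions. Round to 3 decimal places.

P = 48/2581 ≈ 0.018597 and Q = 596/2581 ≈ 0.230918.
Under the Kimura two-parameter model, d = −½ ln(1 − 2P − Q) − ¼ ln(1 − 2Q).
1 − 2P − Q = 0.731888, giving −½ ln(0.731888) = 0.156064.
1 − 2Q = 0.538164, giving −¼ ln(0.538164) = 0.154898.
d = 0.156064 + 0.154898 = 0.310962.

0.311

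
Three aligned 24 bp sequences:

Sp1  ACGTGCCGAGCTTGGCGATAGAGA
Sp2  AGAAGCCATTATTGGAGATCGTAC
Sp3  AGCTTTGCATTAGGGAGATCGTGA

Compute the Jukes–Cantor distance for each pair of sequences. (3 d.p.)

Sp1–Sp2: 12/24 sites differ → p = 0.5, d = −0.75 ln(1 − 0.666667) = 0.823960 ≈ 0.824.
Sp1–Sp3: 13/24 sites differ → p ≈ 0.541667, d = −0.75 ln(1 − 0.722223) = 0.960702 ≈ 0.961.
Sp2–Sp3: 12/24 sites differ → p = 0.5, d = −0.75 ln(1 − 0.666667) = 0.823960 ≈ 0.824.

d(Sp1,Sp2) = 0.824, d(Sp1,Sp3) = 0.961, d(Sp2,Sp3) = 0.824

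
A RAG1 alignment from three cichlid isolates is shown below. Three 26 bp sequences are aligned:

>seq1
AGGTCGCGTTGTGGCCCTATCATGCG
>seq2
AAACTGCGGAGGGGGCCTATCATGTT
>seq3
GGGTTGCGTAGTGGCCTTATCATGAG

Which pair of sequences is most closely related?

seq1–seq2: 10/26 differ, p = 0.385, d = 0.539.
seq1–seq3: 5/26 differ, p = 0.192, d = 0.222.
seq2–seq3: 10/26 differ, p = 0.385, d = 0.539.
The smallest distance is between seq1 and seq3.

seq1 and seq3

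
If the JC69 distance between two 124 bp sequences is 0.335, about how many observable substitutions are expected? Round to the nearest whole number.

34

Invert JC69: p = (3/4)(1 − e^(−4d/3)) = 0.75 × (1 − e^(-0.446667)) = 0.75 × (1 − 0.639757) = 0.270182.
Expected differing sites = pL ≈ 0.270182 × 124 = 33.502568 ≈ 34.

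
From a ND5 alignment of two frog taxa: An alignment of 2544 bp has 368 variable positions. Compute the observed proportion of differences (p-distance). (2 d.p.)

p = 368/2544 = 0.144654… ≈ 0.14 (to 2 d.p.).

0.14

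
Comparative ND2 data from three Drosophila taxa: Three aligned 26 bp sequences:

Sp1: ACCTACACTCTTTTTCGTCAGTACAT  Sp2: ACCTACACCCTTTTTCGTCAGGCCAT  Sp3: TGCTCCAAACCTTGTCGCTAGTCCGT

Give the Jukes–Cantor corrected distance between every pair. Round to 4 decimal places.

d(Sp1,Sp2) = 0.1253, d(Sp1,Sp3) = 0.6228, d(Sp2,Sp3) = 0.6228

Sp1–Sp2: 3/26 sites differ → p ≈ 0.115385, d = −0.75 ln(1 − 0.153847) = 0.125291 ≈ 0.1253.
Sp1–Sp3: 11/26 sites differ → p ≈ 0.423077, d = −0.75 ln(1 − 0.564103) = 0.622762 ≈ 0.6228.
Sp2–Sp3: 11/26 sites differ → p ≈ 0.423077, d = −0.75 ln(1 − 0.564103) = 0.622762 ≈ 0.6228.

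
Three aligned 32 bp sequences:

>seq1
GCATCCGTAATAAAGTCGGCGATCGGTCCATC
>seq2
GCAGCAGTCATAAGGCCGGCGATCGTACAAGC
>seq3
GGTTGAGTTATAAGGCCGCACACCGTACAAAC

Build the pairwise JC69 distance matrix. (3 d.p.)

seq1–seq2: 9/32 sites differ → p = 0.28125, d = −0.75 ln(1 − 0.375) = 0.352503 ≈ 0.353.
seq1–seq3: 15/32 sites differ → p = 0.46875, d = −0.75 ln(1 − 0.625) = 0.735622 ≈ 0.736.
seq2–seq3: 10/32 sites differ → p = 0.3125, d = −0.75 ln(1 − 0.416667) = 0.404248 ≈ 0.404.

d(seq1,seq2) = 0.353, d(seq1,seq3) = 0.736, d(seq2,seq3) = 0.404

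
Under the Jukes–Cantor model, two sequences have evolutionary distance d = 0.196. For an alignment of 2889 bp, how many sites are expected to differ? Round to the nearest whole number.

498

Invert JC69: p = (3/4)(1 − e^(−4d/3)) = 0.75 × (1 − e^(-0.261333)) = 0.75 × (1 − 0.770024) = 0.172482.
Expected differing sites = pL ≈ 0.172482 × 2889 = 498.300498 ≈ 498.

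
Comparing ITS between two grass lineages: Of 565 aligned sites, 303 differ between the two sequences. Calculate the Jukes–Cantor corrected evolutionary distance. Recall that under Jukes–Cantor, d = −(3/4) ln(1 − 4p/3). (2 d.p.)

p = 303/565 ≈ 0.536283.
d = −(3/4) ln(1 − 4p/3) = −0.75 ln(1 − 0.715044) = −0.75 ln(0.284956)
  = −0.75 × (-1.255420) = 0.941565 substitutions/site.

0.94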